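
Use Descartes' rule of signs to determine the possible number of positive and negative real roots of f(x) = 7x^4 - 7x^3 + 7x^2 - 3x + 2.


Descartes' rule of signs:

For positive roots, count sign changes in f(x) = 7x^4 - 7x^3 + 7x^2 - 3x + 2:
Signs of coefficients: +, -, +, -, +
Number of sign changes: 4
Possible positive real roots: 4, 2, 0

For negative roots, examine f(-x) = 7x^4 + 7x^3 + 7x^2 + 3x + 2:
Signs of coefficients: +, +, +, +, +
Number of sign changes: 0
Possible negative real roots: 0

Positive roots: 4 or 2 or 0; Negative roots: 0


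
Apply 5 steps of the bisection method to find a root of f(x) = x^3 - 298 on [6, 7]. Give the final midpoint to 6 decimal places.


f(x) = x^3 - 298
f(6) = -82 < 0
f(7) = 45 > 0

Step 1: midpoint = (6.000000 + 7.000000)/2 = 6.500000
  f(6.500000) = -23.375000
  f(mid) < 0, so root is in [6.500000, 7.000000]

Step 2: midpoint = (6.500000 + 7.000000)/2 = 6.750000
  f(6.750000) = 9.546875
  f(mid) > 0, so root is in [6.500000, 6.750000]

Step 3: midpoint = (6.500000 + 6.750000)/2 = 6.625000
  f(6.625000) = -7.224609
  f(mid) < 0, so root is in [6.625000, 6.750000]

Step 4: midpoint = (6.625000 + 6.750000)/2 = 6.687500
  f(6.687500) = 1.082764
  f(mid) > 0, so root is in [6.625000, 6.687500]

Step 5: midpoint = (6.625000 + 6.687500)/2 = 6.656250
  f(6.656250) = -3.090424
  f(mid) < 0, so root is in [6.656250, 6.687500]

midpoint = 6.656250


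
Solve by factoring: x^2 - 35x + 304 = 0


We need two numbers that multiply to 304 and add to -35.
Those numbers are -16 and -19 (since (-16) * (-19) = 304 and (-16) + (-19) = -35).
So x^2 - 35x + 304 = (x - 16)(x - 19) = 0
Setting each factor to zero: x = 16 or x = 19

x = 16, x = 19


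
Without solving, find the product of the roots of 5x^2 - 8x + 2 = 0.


By Vieta's formulas for ax^2 + bx + c = 0:
  Sum of roots = -b/a
  Product of roots = c/a

Here a = 5, b = -8, c = 2
Sum = -(-8)/5 = 8/5
Product = 2/5 = 2/5

Product = 2/5


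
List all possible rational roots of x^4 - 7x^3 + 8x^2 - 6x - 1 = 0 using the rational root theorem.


Rational root theorem: possible roots are ±p/q where:
  p divides the constant term (-1): p ∈ {1}
  q divides the leading coefficient (1): q ∈ {1}

All possible rational roots: -1, 1

-1, 1


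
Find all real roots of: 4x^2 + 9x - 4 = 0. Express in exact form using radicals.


Using the quadratic formula: x = (-b ± sqrt(b^2 - 4ac)) / (2a)
Here a = 4, b = 9, c = -4
Discriminant = b^2 - 4ac = 9^2 - 4(4)(-4) = 81 + 64 = 145
Since discriminant = 145 > 0, there are two real roots.
x = (-9 ± sqrt(145)) / 8
Numerically: x ≈ 0.3802 or x ≈ -2.6302

x = (-9 + sqrt(145)) / 8 or x = (-9 - sqrt(145)) / 8


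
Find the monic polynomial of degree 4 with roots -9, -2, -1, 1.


A monic polynomial with roots -9, -2, -1, 1 is:
p(x) = (x + 9)(x + 2)(x + 1)(x - 1)
After multiplying by (x + 9): x + 9
After multiplying by (x + 2): x^2 + 11x + 18
After multiplying by (x + 1): x^3 + 12x^2 + 29x + 18
After multiplying by (x - 1): x^4 + 11x^3 + 17x^2 - 11x - 18

x^4 + 11x^3 + 17x^2 - 11x - 18


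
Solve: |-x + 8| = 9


An absolute value equation |expr| = 9 gives two cases:
Case 1: -x + 8 = 9
  -x = 1, so x = -1
Case 2: -x + 8 = -9
  -x = -17, so x = 17

x = -1, x = 17


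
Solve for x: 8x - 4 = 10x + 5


Starting with: 8x - 4 = 10x + 5
Move all x terms to left: (8 - 10)x = 5 + 4
Simplify: -2x = 9
Divide both sides by -2: x = -9/2

x = -9/2


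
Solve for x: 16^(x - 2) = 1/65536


Express both sides with the same base.
1/65536 = 16^(-4)
Since the bases match, equate exponents: x - 2 = -4
So x = -4 - (-2) = -2

x = -2


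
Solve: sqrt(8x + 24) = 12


Square both sides: 8x + 24 = 12^2 = 144
8x = 144 - 24 = 120
x = 15
Check: sqrt(8*15 + 24) = sqrt(144) = 12 ✓

x = 15


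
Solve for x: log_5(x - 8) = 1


Convert to exponential form: x - 8 = 5^1 = 5
x = 5 + 8 = 13
Check: log_5(13 - 8) = log_5(5) = log_5(5) = 1 ✓

x = 13


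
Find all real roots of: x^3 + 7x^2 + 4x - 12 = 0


Let p(x) = x^3 + 7x^2 + 4x - 12. By the rational root theorem (leading coefficient 1), any rational root is an integer divisor of 12: try ±1, ±2, ... in turn.
Test x = 1: value = 0 ✓, so (x - 1) is a factor.
Synthetic division by (x - 1): bring down 1; 1(1) + 7 = 8; 8(1) + 4 = 12; 12(1) - 12 = 0 → quotient x^2 + 8x + 12, remainder 0.
Solve the quadratic x^2 + 8x + 12 = 0: discriminant = 8^2 - 4(1)(12) = 64 - 48 = 16.
sqrt(16) = 4, so x = (-8 ± 4)/2: x = -2 or x = -6.

x = -6, x = -2, x = 1


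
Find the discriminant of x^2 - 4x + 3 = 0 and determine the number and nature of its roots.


For ax^2 + bx + c = 0, discriminant D = b^2 - 4ac
Here a = 1, b = -4, c = 3
D = (-4)^2 - 4(1)(3) = 16 - 12 = 4

D = 4 > 0 and is a perfect square (sqrt = 2)
The equation has 2 distinct real rational roots.

Discriminant = 4, 2 distinct real rational roots


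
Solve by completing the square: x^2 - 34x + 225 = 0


Start: x^2 - 34x + 225 = 0
Move constant: x^2 - 34x = -225
Half of -34 is -17, squared is 289
Add 289 to both sides: x^2 - 34x + 289 = 64
(x - 17)^2 = 64
x - 17 = ±8
x = 17 + 8 = 25 or x = 17 - 8 = 9

x = 9, x = 25


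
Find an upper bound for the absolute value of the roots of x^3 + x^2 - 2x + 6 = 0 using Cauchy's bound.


Cauchy's bound: all roots r satisfy |r| <= 1 + max(|a_i/a_n|) for i = 0,...,n-1
where a_n is the leading coefficient.

Coefficients: [1, 1, -2, 6]
Leading coefficient a_n = 1
Ratios |a_i/a_n|: 1, 2, 6
Maximum ratio: 6
Cauchy's bound: |r| <= 1 + 6 = 7

Upper bound = 7


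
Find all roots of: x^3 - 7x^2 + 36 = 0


Let p(x) = x^3 - 7x^2 + 36. By the rational root theorem (leading coefficient 1), any rational root is an integer divisor of 36: try ±1, ±2, ... in turn.
Test x = 1: value = 30 ≠ 0.
Test x = -1: value = 28 ≠ 0.
Test x = 2: value = 16 ≠ 0.
Test x = -2: value = 0 ✓, so (x + 2) is a factor.
Synthetic division by (x + 2): bring down 1; 1(-2) - 7 = -9; (-9)(-2) + 0 = 18; 18(-2) + 36 = 0 → quotient x^2 - 9x + 18, remainder 0.
Solve the quadratic x^2 - 9x + 18 = 0: discriminant = (-9)^2 - 4(1)(18) = 81 - 72 = 9.
sqrt(9) = 3, so x = (9 ± 3)/2: x = 6 or x = 3.
Collecting all roots found:

x = -2, x = 3, x = 6


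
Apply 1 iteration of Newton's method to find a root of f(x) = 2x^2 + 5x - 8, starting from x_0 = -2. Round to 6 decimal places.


Newton's method: x_(n+1) = x_n - f(x_n)/f'(x_n)
f(x) = 2x^2 + 5x - 8
f'(x) = 4x + 5

Iteration 1:
  f(-2.000000) = -10.000000
  f'(-2.000000) = -3.000000
  x_1 = -2.000000 - (-10.000000)/(-3.000000) = -5.333333

x_1 = -5.333333


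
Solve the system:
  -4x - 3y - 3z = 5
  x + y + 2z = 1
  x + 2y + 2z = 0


Using Cramer's rule. Expand each determinant along the first row.
D  = (-4)*[1*2 - 2*2] - (-3)*[1*2 - 2*1] + (-3)*[1*2 - 1*1]
  = (-4)*(-2) - (-3)*(0) + (-3)*(1) = 5
Dx = 5*[1*2 - 2*2] - (-3)*[1*2 - 2*0] + (-3)*[1*2 - 1*0]
  = 5*(-2) - (-3)*(2) + (-3)*(2) = -10
Dy = (-4)*[1*2 - 2*0] - 5*[1*2 - 2*1] + (-3)*[1*0 - 1*1]
  = (-4)*(2) - 5*(0) + (-3)*(-1) = -5
Dz = (-4)*[1*0 - 1*2] - (-3)*[1*0 - 1*1] + 5*[1*2 - 1*1]
  = (-4)*(-2) - (-3)*(-1) + 5*(1) = 10
x = Dx/D = -10/5 = -2, y = Dy/D = -5/5 = -1, z = Dz/D = 10/5 = 2
Check eq1: (-4)(-2) + (-3)(-1) + (-3)(2) = 5 = 5 ✓
Check eq2: (1)(-2) + (1)(-1) + (2)(2) = 1 = 1 ✓
Check eq3: (1)(-2) + (2)(-1) + (2)(2) = 0 = 0 ✓

x = -2, y = -1, z = 2


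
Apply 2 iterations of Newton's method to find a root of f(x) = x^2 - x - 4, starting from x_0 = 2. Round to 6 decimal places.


Newton's method: x_(n+1) = x_n - f(x_n)/f'(x_n)
f(x) = x^2 - x - 4
f'(x) = 2x - 1

Iteration 1:
  f(2.000000) = -2.000000
  f'(2.000000) = 3.000000
  x_1 = 2.000000 - (-2.000000)/(3.000000) = 2.666667

Iteration 2:
  f(2.666667) = 0.444444
  f'(2.666667) = 4.333333
  x_2 = 2.666667 - (0.444444)/(4.333333) = 2.564103

x_2 = 2.564103


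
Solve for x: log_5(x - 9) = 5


Convert to exponential form: x - 9 = 5^5 = 3125
x = 3125 + 9 = 3134
Check: log_5(3134 - 9) = log_5(3125) = log_5(3125) = 5 ✓

x = 3134


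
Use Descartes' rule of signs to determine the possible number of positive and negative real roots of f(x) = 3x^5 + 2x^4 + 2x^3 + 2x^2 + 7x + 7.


Descartes' rule of signs:

For positive roots, count sign changes in f(x) = 3x^5 + 2x^4 + 2x^3 + 2x^2 + 7x + 7:
Signs of coefficients: +, +, +, +, +, +
Number of sign changes: 0
Possible positive real roots: 0

For negative roots, examine f(-x) = -3x^5 + 2x^4 - 2x^3 + 2x^2 - 7x + 7:
Signs of coefficients: -, +, -, +, -, +
Number of sign changes: 5
Possible negative real roots: 5, 3, 1

Positive roots: 0; Negative roots: 5 or 3 or 1


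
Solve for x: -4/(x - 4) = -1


Multiply both sides by (x - 4): -4 = -1(x - 4)
Distribute: -4 = -x + 4
-x = -4 - 4 = -8
x = 8

x = 8


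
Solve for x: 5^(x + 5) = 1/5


Express both sides with the same base.
1/5 = 5^(-1)
Since the bases match, equate exponents: x + 5 = -1
So x = -1 - (5) = -6

x = -6


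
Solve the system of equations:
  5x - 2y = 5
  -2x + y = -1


Using Cramer's rule:
Determinant D = (5)(1) - (-2)(-2) = 5 - 4 = 1
Dx = (5)(1) - (-1)(-2) = 5 - 2 = 3
Dy = (5)(-1) - (-2)(5) = -5 + 10 = 5
x = Dx/D = 3/1 = 3
y = Dy/D = 5/1 = 5

x = 3, y = 5


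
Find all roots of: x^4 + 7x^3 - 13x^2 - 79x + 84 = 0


Let p(x) = x^4 + 7x^3 - 13x^2 - 79x + 84. By the rational root theorem (leading coefficient 1), any rational root is an integer divisor of 84: try ±1, ±2, ... in turn.
Test x = 1: value = 0 ✓, so (x - 1) is a factor.
Synthetic division by (x - 1): bring down 1; 1(1) + 7 = 8; 8(1) - 13 = -5; (-5)(1) - 79 = -84; (-84)(1) + 84 = 0 → quotient x^3 + 8x^2 - 5x - 84, remainder 0.
Continue with the quotient x^3 + 8x^2 - 5x - 84 (candidates must divide 84; re-test x = 1 first in case it repeats).
Test x = 1: value = -80 ≠ 0.
Test x = -1: value = -72 ≠ 0.
Test x = 2: value = -54 ≠ 0.
Test x = -2: value = -50 ≠ 0.
Test x = 3: value = 0 ✓, so (x - 3) is a factor.
Synthetic division by (x - 3): bring down 1; 1(3) + 8 = 11; 11(3) - 5 = 28; 28(3) - 84 = 0 → quotient x^2 + 11x + 28, remainder 0.
Solve the quadratic x^2 + 11x + 28 = 0: discriminant = 11^2 - 4(1)(28) = 121 - 112 = 9.
sqrt(9) = 3, so x = (-11 ± 3)/2: x = -4 or x = -7.
Collecting all roots found:

x = -7, x = -4, x = 1, x = 3


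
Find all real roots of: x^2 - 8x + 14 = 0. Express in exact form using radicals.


Using the quadratic formula: x = (-b ± sqrt(b^2 - 4ac)) / (2a)
Here a = 1, b = -8, c = 14
Discriminant = b^2 - 4ac = (-8)^2 - 4(1)(14) = 64 - 56 = 8
Since discriminant = 8 > 0, there are two real roots.
x = (8 ± 2*sqrt(2)) / 2
Simplifying: x = 4 ± sqrt(2)
Numerically: x ≈ 5.4142 or x ≈ 2.5858

x = 4 + sqrt(2) or x = 4 - sqrt(2)


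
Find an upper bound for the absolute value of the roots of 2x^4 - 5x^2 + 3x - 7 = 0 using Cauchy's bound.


Cauchy's bound: all roots r satisfy |r| <= 1 + max(|a_i/a_n|) for i = 0,...,n-1
where a_n is the leading coefficient.

Coefficients: [2, 0, -5, 3, -7]
Leading coefficient a_n = 2
Ratios |a_i/a_n|: 0, 5/2, 3/2, 7/2
Maximum ratio: 7/2
Cauchy's bound: |r| <= 1 + 7/2 = 9/2

Upper bound = 9/2


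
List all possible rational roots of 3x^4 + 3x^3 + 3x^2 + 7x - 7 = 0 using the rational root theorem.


Rational root theorem: possible roots are ±p/q where:
  p divides the constant term (-7): p ∈ {1, 7}
  q divides the leading coefficient (3): q ∈ {1, 3}

All possible rational roots: -7, -7/3, -1, -1/3, 1/3, 1, 7/3, 7

-7, -7/3, -1, -1/3, 1/3, 1, 7/3, 7


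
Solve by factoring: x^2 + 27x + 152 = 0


We need two numbers that multiply to 152 and add to 27.
Those numbers are 8 and 19 (since 8 * 19 = 152 and 8 + 19 = 27).
So x^2 + 27x + 152 = (x + 8)(x + 19) = 0
Setting each factor to zero: x = -8 or x = -19

x = -19, x = -8


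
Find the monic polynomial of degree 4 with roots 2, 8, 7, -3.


A monic polynomial with roots 2, 8, 7, -3 is:
p(x) = (x - 2)(x - 8)(x - 7)(x + 3)
After multiplying by (x - 2): x - 2
After multiplying by (x - 8): x^2 - 10x + 16
After multiplying by (x - 7): x^3 - 17x^2 + 86x - 112
After multiplying by (x + 3): x^4 - 14x^3 + 35x^2 + 146x - 336

x^4 - 14x^3 + 35x^2 + 146x - 336


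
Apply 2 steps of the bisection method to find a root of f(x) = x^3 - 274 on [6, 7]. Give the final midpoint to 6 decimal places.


f(x) = x^3 - 274
f(6) = -58 < 0
f(7) = 69 > 0

Step 1: midpoint = (6.000000 + 7.000000)/2 = 6.500000
  f(6.500000) = 0.625000
  f(mid) > 0, so root is in [6.000000, 6.500000]

Step 2: midpoint = (6.000000 + 6.500000)/2 = 6.250000
  f(6.250000) = -29.859375
  f(mid) < 0, so root is in [6.250000, 6.500000]

midpoint = 6.250000


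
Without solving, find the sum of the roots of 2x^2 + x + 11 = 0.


By Vieta's formulas for ax^2 + bx + c = 0:
  Sum of roots = -b/a
  Product of roots = c/a

Here a = 2, b = 1, c = 11
Sum = -(1)/2 = -1/2
Product = 11/2 = 11/2

Sum = -1/2


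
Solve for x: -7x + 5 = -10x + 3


Starting with: -7x + 5 = -10x + 3
Move all x terms to left: (-7 + 10)x = 3 - 5
Simplify: 3x = -2
Divide both sides by 3: x = -2/3

x = -2/3


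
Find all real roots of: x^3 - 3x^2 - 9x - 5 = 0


Let p(x) = x^3 - 3x^2 - 9x - 5. By the rational root theorem (leading coefficient 1), any rational root is an integer divisor of 5: try ±1, ±2, ... in turn.
Test x = 1: value = -16 ≠ 0.
Test x = -1: value = 0 ✓, so (x + 1) is a factor.
Synthetic division by (x + 1): bring down 1; 1(-1) - 3 = -4; (-4)(-1) - 9 = -5; (-5)(-1) - 5 = 0 → quotient x^2 - 4x - 5, remainder 0.
Solve the quadratic x^2 - 4x - 5 = 0: discriminant = (-4)^2 - 4(1)(-5) = 16 + 20 = 36.
sqrt(36) = 6, so x = (4 ± 6)/2: x = 5 or x = -1.

x = -1 (multiplicity 2), x = 5


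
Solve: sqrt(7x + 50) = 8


Square both sides: 7x + 50 = 8^2 = 64
7x = 64 - 50 = 14
x = 2
Check: sqrt(7*2 + 50) = sqrt(64) = 8 ✓

x = 2


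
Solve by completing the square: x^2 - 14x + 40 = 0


Start: x^2 - 14x + 40 = 0
Move constant: x^2 - 14x = -40
Half of -14 is -7, squared is 49
Add 49 to both sides: x^2 - 14x + 49 = 9
(x - 7)^2 = 9
x - 7 = ±3
x = 7 + 3 = 10 or x = 7 - 3 = 4

x = 4, x = 10


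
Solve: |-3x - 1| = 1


An absolute value equation |expr| = 1 gives two cases:
Case 1: -3x - 1 = 1
  -3x = 2, so x = -2/3
Case 2: -3x - 1 = -1
  -3x = 0, so x = 0

x = -2/3, x = 0


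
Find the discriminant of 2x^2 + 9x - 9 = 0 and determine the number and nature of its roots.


For ax^2 + bx + c = 0, discriminant D = b^2 - 4ac
Here a = 2, b = 9, c = -9
D = (9)^2 - 4(2)(-9) = 81 + 72 = 153

D = 153 > 0 but not a perfect square
The equation has 2 distinct real irrational roots.

Discriminant = 153, 2 distinct real irrational roots


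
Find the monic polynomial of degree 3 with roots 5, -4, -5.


A monic polynomial with roots 5, -4, -5 is:
p(x) = (x - 5)(x + 4)(x + 5)
After multiplying by (x - 5): x - 5
After multiplying by (x + 4): x^2 - x - 20
After multiplying by (x + 5): x^3 + 4x^2 - 25x - 100

x^3 + 4x^2 - 25x - 100


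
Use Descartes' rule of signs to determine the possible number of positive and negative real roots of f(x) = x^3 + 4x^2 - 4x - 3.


Descartes' rule of signs:

For positive roots, count sign changes in f(x) = x^3 + 4x^2 - 4x - 3:
Signs of coefficients: +, +, -, -
Number of sign changes: 1
Possible positive real roots: 1

For negative roots, examine f(-x) = -x^3 + 4x^2 + 4x - 3:
Signs of coefficients: -, +, +, -
Number of sign changes: 2
Possible negative real roots: 2, 0

Positive roots: 1; Negative roots: 2 or 0


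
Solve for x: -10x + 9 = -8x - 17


Starting with: -10x + 9 = -8x - 17
Move all x terms to left: (-10 + 8)x = -17 - 9
Simplify: -2x = -26
Divide both sides by -2: x = 13

x = 13


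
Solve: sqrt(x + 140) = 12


Square both sides: x + 140 = 12^2 = 144
x = 144 - 140 = 4
x = 4
Check: sqrt(1*4 + 140) = sqrt(144) = 12 ✓

x = 4


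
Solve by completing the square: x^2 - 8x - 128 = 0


Start: x^2 - 8x - 128 = 0
Move constant: x^2 - 8x = 128
Half of -8 is -4, squared is 16
Add 16 to both sides: x^2 - 8x + 16 = 144
(x - 4)^2 = 144
x - 4 = ±12
x = 4 + 12 = 16 or x = 4 - 12 = -8

x = -8, x = 16


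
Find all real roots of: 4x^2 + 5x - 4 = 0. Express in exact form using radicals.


Using the quadratic formula: x = (-b ± sqrt(b^2 - 4ac)) / (2a)
Here a = 4, b = 5, c = -4
Discriminant = b^2 - 4ac = 5^2 - 4(4)(-4) = 25 + 64 = 89
Since discriminant = 89 > 0, there are two real roots.
x = (-5 ± sqrt(89)) / 8
Numerically: x ≈ 0.5542 or x ≈ -1.8042

x = (-5 + sqrt(89)) / 8 or x = (-5 - sqrt(89)) / 8


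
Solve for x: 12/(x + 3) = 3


Multiply both sides by (x + 3): 12 = 3(x + 3)
Distribute: 12 = 3x + 9
3x = 12 - 9 = 3
x = 1

x = 1


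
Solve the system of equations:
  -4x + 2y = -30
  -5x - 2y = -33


Using Cramer's rule:
Determinant D = (-4)(-2) - (-5)(2) = 8 + 10 = 18
Dx = (-30)(-2) - (-33)(2) = 60 + 66 = 126
Dy = (-4)(-33) - (-5)(-30) = 132 - 150 = -18
x = Dx/D = 126/18 = 7
y = Dy/D = -18/18 = -1

x = 7, y = -1


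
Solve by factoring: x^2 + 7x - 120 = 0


We need two numbers that multiply to -120 and add to 7.
Those numbers are 15 and -8 (since 15 * (-8) = -120 and 15 + (-8) = 7).
So x^2 + 7x - 120 = (x + 15)(x - 8) = 0
Setting each factor to zero: x = -15 or x = 8

x = -15, x = 8


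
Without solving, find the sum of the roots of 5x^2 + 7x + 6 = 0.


By Vieta's formulas for ax^2 + bx + c = 0:
  Sum of roots = -b/a
  Product of roots = c/a

Here a = 5, b = 7, c = 6
Sum = -(7)/5 = -7/5
Product = 6/5 = 6/5

Sum = -7/5


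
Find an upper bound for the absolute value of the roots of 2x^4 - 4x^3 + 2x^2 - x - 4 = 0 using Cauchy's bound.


Cauchy's bound: all roots r satisfy |r| <= 1 + max(|a_i/a_n|) for i = 0,...,n-1
where a_n is the leading coefficient.

Coefficients: [2, -4, 2, -1, -4]
Leading coefficient a_n = 2
Ratios |a_i/a_n|: 2, 1, 1/2, 2
Maximum ratio: 2
Cauchy's bound: |r| <= 1 + 2 = 3

Upper bound = 3


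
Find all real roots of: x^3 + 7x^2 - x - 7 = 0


Let p(x) = x^3 + 7x^2 - x - 7. By the rational root theorem (leading coefficient 1), any rational root is an integer divisor of 7: try ±1, ±2, ... in turn.
Test x = 1: value = 0 ✓, so (x - 1) is a factor.
Synthetic division by (x - 1): bring down 1; 1(1) + 7 = 8; 8(1) - 1 = 7; 7(1) - 7 = 0 → quotient x^2 + 8x + 7, remainder 0.
Solve the quadratic x^2 + 8x + 7 = 0: discriminant = 8^2 - 4(1)(7) = 64 - 28 = 36.
sqrt(36) = 6, so x = (-8 ± 6)/2: x = -1 or x = -7.

x = -7, x = -1, x = 1


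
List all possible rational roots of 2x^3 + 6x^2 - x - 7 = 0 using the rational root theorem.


Rational root theorem: possible roots are ±p/q where:
  p divides the constant term (-7): p ∈ {1, 7}
  q divides the leading coefficient (2): q ∈ {1, 2}

All possible rational roots: -7, -7/2, -1, -1/2, 1/2, 1, 7/2, 7

-7, -7/2, -1, -1/2, 1/2, 1, 7/2, 7


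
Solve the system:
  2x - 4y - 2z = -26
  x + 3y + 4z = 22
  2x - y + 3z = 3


Using Cramer's rule. Expand each determinant along the first row.
D  = 2*[3*3 - 4*(-1)] - (-4)*[1*3 - 4*2] + (-2)*[1*(-1) - 3*2]
  = 2*(13) - (-4)*(-5) + (-2)*(-7) = 20
Dx = (-26)*[3*3 - 4*(-1)] - (-4)*[22*3 - 4*3] + (-2)*[22*(-1) - 3*3]
  = (-26)*(13) - (-4)*(54) + (-2)*(-31) = -60
Dy = 2*[22*3 - 4*3] - (-26)*[1*3 - 4*2] + (-2)*[1*3 - 22*2]
  = 2*(54) - (-26)*(-5) + (-2)*(-41) = 60
Dz = 2*[3*3 - 22*(-1)] - (-4)*[1*3 - 22*2] + (-26)*[1*(-1) - 3*2]
  = 2*(31) - (-4)*(-41) + (-26)*(-7) = 80
x = Dx/D = -60/20 = -3, y = Dy/D = 60/20 = 3, z = Dz/D = 80/20 = 4
Check eq1: (2)(-3) + (-4)(3) + (-2)(4) = -26 = -26 ✓
Check eq2: (1)(-3) + (3)(3) + (4)(4) = 22 = 22 ✓
Check eq3: (2)(-3) + (-1)(3) + (3)(4) = 3 = 3 ✓

x = -3, y = 3, z = 4


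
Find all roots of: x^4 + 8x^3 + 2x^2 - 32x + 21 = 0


Let p(x) = x^4 + 8x^3 + 2x^2 - 32x + 21. By the rational root theorem (leading coefficient 1), any rational root is an integer divisor of 21: try ±1, ±2, ... in turn.
Test x = 1: value = 0 ✓, so (x - 1) is a factor.
Synthetic division by (x - 1): bring down 1; 1(1) + 8 = 9; 9(1) + 2 = 11; 11(1) - 32 = -21; (-21)(1) + 21 = 0 → quotient x^3 + 9x^2 + 11x - 21, remainder 0.
Continue with the quotient x^3 + 9x^2 + 11x - 21 (candidates must divide 21; re-test x = 1 first in case it repeats).
Test x = 1: value = 0 ✓, so (x - 1) is a factor.
Synthetic division by (x - 1): bring down 1; 1(1) + 9 = 10; 10(1) + 11 = 21; 21(1) - 21 = 0 → quotient x^2 + 10x + 21, remainder 0.
Solve the quadratic x^2 + 10x + 21 = 0: discriminant = 10^2 - 4(1)(21) = 100 - 84 = 16.
sqrt(16) = 4, so x = (-10 ± 4)/2: x = -3 or x = -7.
Collecting all roots found:

x = -7, x = -3, x = 1 (multiplicity 2)


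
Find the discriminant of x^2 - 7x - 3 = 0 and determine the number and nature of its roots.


For ax^2 + bx + c = 0, discriminant D = b^2 - 4ac
Here a = 1, b = -7, c = -3
D = (-7)^2 - 4(1)(-3) = 49 + 12 = 61

D = 61 > 0 but not a perfect square
The equation has 2 distinct real irrational roots.

Discriminant = 61, 2 distinct real irrational roots


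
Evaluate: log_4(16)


We need the exponent such that 4^? = 16
4^2 = 16
Therefore log_4(16) = 2

2


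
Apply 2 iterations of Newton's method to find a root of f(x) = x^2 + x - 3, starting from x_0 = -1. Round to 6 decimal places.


Newton's method: x_(n+1) = x_n - f(x_n)/f'(x_n)
f(x) = x^2 + x - 3
f'(x) = 2x + 1

Iteration 1:
  f(-1.000000) = -3.000000
  f'(-1.000000) = -1.000000
  x_1 = -1.000000 - (-3.000000)/(-1.000000) = -4.000000

Iteration 2:
  f(-4.000000) = 9.000000
  f'(-4.000000) = -7.000000
  x_2 = -4.000000 - (9.000000)/(-7.000000) = -2.714286

x_2 = -2.714286


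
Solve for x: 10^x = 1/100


Express both sides with the same base.
1/100 = 10^(-2)
Since the bases match: x = -2

x = -2


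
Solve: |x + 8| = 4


An absolute value equation |expr| = 4 gives two cases:
Case 1: x + 8 = 4
  x = -4, so x = -4
Case 2: x + 8 = -4
  x = -12, so x = -12

x = -12, x = -4


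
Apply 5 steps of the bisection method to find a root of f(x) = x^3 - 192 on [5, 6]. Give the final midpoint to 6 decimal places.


f(x) = x^3 - 192
f(5) = -67 < 0
f(6) = 24 > 0

Step 1: midpoint = (5.000000 + 6.000000)/2 = 5.500000
  f(5.500000) = -25.625000
  f(mid) < 0, so root is in [5.500000, 6.000000]

Step 2: midpoint = (5.500000 + 6.000000)/2 = 5.750000
  f(5.750000) = -1.890625
  f(mid) < 0, so root is in [5.750000, 6.000000]

Step 3: midpoint = (5.750000 + 6.000000)/2 = 5.875000
  f(5.875000) = 10.779297
  f(mid) > 0, so root is in [5.750000, 5.875000]

Step 4: midpoint = (5.750000 + 5.875000)/2 = 5.812500
  f(5.812500) = 4.376221
  f(mid) > 0, so root is in [5.750000, 5.812500]

Step 5: midpoint = (5.750000 + 5.812500)/2 = 5.781250
  f(5.781250) = 1.225861
  f(mid) > 0, so root is in [5.750000, 5.781250]

midpoint = 5.781250


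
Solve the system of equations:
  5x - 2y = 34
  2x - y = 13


Using Cramer's rule:
Determinant D = (5)(-1) - (2)(-2) = -5 + 4 = -1
Dx = (34)(-1) - (13)(-2) = -34 + 26 = -8
Dy = (5)(13) - (2)(34) = 65 - 68 = -3
x = Dx/D = -8/-1 = 8
y = Dy/D = -3/-1 = 3

x = 8, y = 3


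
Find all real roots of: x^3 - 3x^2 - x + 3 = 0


Let p(x) = x^3 - 3x^2 - x + 3. By the rational root theorem (leading coefficient 1), any rational root is an integer divisor of 3: try ±1, ±2, ... in turn.
Test x = 1: value = 0 ✓, so (x - 1) is a factor.
Synthetic division by (x - 1): bring down 1; 1(1) - 3 = -2; (-2)(1) - 1 = -3; (-3)(1) + 3 = 0 → quotient x^2 - 2x - 3, remainder 0.
Solve the quadratic x^2 - 2x - 3 = 0: discriminant = (-2)^2 - 4(1)(-3) = 4 + 12 = 16.
sqrt(16) = 4, so x = (2 ± 4)/2: x = 3 or x = -1.

x = -1, x = 1, x = 3


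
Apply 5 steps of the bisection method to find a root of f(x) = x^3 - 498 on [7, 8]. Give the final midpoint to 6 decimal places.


f(x) = x^3 - 498
f(7) = -155 < 0
f(8) = 14 > 0

Step 1: midpoint = (7.000000 + 8.000000)/2 = 7.500000
  f(7.500000) = -76.125000
  f(mid) < 0, so root is in [7.500000, 8.000000]

Step 2: midpoint = (7.500000 + 8.000000)/2 = 7.750000
  f(7.750000) = -32.515625
  f(mid) < 0, so root is in [7.750000, 8.000000]

Step 3: midpoint = (7.750000 + 8.000000)/2 = 7.875000
  f(7.875000) = -9.626953
  f(mid) < 0, so root is in [7.875000, 8.000000]

Step 4: midpoint = (7.875000 + 8.000000)/2 = 7.937500
  f(7.937500) = 2.093506
  f(mid) > 0, so root is in [7.875000, 7.937500]

Step 5: midpoint = (7.875000 + 7.937500)/2 = 7.906250
  f(7.906250) = -3.789886
  f(mid) < 0, so root is in [7.906250, 7.937500]

midpoint = 7.906250


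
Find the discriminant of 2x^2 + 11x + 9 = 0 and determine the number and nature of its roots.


For ax^2 + bx + c = 0, discriminant D = b^2 - 4ac
Here a = 2, b = 11, c = 9
D = (11)^2 - 4(2)(9) = 121 - 72 = 49

D = 49 > 0 and is a perfect square (sqrt = 7)
The equation has 2 distinct real rational roots.

Discriminant = 49, 2 distinct real rational roots


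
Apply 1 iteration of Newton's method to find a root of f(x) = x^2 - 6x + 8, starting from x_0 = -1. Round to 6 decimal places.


Newton's method: x_(n+1) = x_n - f(x_n)/f'(x_n)
f(x) = x^2 - 6x + 8
f'(x) = 2x - 6

Iteration 1:
  f(-1.000000) = 15.000000
  f'(-1.000000) = -8.000000
  x_1 = -1.000000 - (15.000000)/(-8.000000) = 0.875000

x_1 = 0.875000


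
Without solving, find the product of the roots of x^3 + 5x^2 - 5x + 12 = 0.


By Vieta's formulas for x^3 + bx^2 + cx + d = 0:
  r1 + r2 + r3 = -b/a = -5
  r1*r2 + r1*r3 + r2*r3 = c/a = -5
  r1*r2*r3 = -d/a = -12


Product = -12


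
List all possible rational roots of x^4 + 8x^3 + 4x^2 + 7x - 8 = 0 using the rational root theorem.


Rational root theorem: possible roots are ±p/q where:
  p divides the constant term (-8): p ∈ {1, 2, 4, 8}
  q divides the leading coefficient (1): q ∈ {1}

All possible rational roots: -8, -4, -2, -1, 1, 2, 4, 8

-8, -4, -2, -1, 1, 2, 4, 8


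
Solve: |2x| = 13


An absolute value equation |expr| = 13 gives two cases:
Case 1: 2x = 13
  2x = 13, so x = 13/2
Case 2: 2x = -13
  2x = -13, so x = -13/2

x = -13/2, x = 13/2


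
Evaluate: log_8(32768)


We need the exponent such that 8^? = 32768
8^5 = 32768
Therefore log_8(32768) = 5

5


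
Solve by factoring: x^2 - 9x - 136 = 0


We need two numbers that multiply to -136 and add to -9.
Those numbers are 8 and -17 (since 8 * (-17) = -136 and 8 + (-17) = -9).
So x^2 - 9x - 136 = (x + 8)(x - 17) = 0
Setting each factor to zero: x = -8 or x = 17

x = -8, x = 17


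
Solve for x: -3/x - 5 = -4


Subtract -5 from both sides: -3/x = 1
Multiply both sides by x: -3 = 1 * x
Divide by 1: x = -3

x = -3


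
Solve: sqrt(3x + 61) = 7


Square both sides: 3x + 61 = 7^2 = 49
3x = 49 - 61 = -12
x = -4
Check: sqrt(3*(-4) + 61) = sqrt(49) = 7 ✓

x = -4


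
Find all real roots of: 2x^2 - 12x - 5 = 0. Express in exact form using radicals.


Using the quadratic formula: x = (-b ± sqrt(b^2 - 4ac)) / (2a)
Here a = 2, b = -12, c = -5
Discriminant = b^2 - 4ac = (-12)^2 - 4(2)(-5) = 144 + 40 = 184
Since discriminant = 184 > 0, there are two real roots.
x = (12 ± 2*sqrt(46)) / 4
Simplifying: x = (6 ± sqrt(46)) / 2
Numerically: x ≈ 6.3912 or x ≈ -0.3912

x = (6 + sqrt(46)) / 2 or x = (6 - sqrt(46)) / 2


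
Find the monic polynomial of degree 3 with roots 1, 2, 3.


A monic polynomial with roots 1, 2, 3 is:
p(x) = (x - 1)(x - 2)(x - 3)
After multiplying by (x - 1): x - 1
After multiplying by (x - 2): x^2 - 3x + 2
After multiplying by (x - 3): x^3 - 6x^2 + 11x - 6

x^3 - 6x^2 + 11x - 6


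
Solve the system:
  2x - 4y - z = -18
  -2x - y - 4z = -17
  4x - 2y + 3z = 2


Using Cramer's rule. Expand each determinant along the first row.
D  = 2*[(-1)*3 - (-4)*(-2)] - (-4)*[(-2)*3 - (-4)*4] + (-1)*[(-2)*(-2) - (-1)*4]
  = 2*(-11) - (-4)*(10) + (-1)*(8) = 10
Dx = (-18)*[(-1)*3 - (-4)*(-2)] - (-4)*[(-17)*3 - (-4)*2] + (-1)*[(-17)*(-2) - (-1)*2]
  = (-18)*(-11) - (-4)*(-43) + (-1)*(36) = -10
Dy = 2*[(-17)*3 - (-4)*2] - (-18)*[(-2)*3 - (-4)*4] + (-1)*[(-2)*2 - (-17)*4]
  = 2*(-43) - (-18)*(10) + (-1)*(64) = 30
Dz = 2*[(-1)*2 - (-17)*(-2)] - (-4)*[(-2)*2 - (-17)*4] + (-18)*[(-2)*(-2) - (-1)*4]
  = 2*(-36) - (-4)*(64) + (-18)*(8) = 40
x = Dx/D = -10/10 = -1, y = Dy/D = 30/10 = 3, z = Dz/D = 40/10 = 4
Check eq1: (2)(-1) + (-4)(3) + (-1)(4) = -18 = -18 ✓
Check eq2: (-2)(-1) + (-1)(3) + (-4)(4) = -17 = -17 ✓
Check eq3: (4)(-1) + (-2)(3) + (3)(4) = 2 = 2 ✓

x = -1, y = 3, z = 4


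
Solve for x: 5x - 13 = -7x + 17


Starting with: 5x - 13 = -7x + 17
Move all x terms to left: (5 + 7)x = 17 + 13
Simplify: 12x = 30
Divide both sides by 12: x = 5/2

x = 5/2


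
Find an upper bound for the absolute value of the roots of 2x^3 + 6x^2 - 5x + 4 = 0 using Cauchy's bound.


Cauchy's bound: all roots r satisfy |r| <= 1 + max(|a_i/a_n|) for i = 0,...,n-1
where a_n is the leading coefficient.

Coefficients: [2, 6, -5, 4]
Leading coefficient a_n = 2
Ratios |a_i/a_n|: 3, 5/2, 2
Maximum ratio: 3
Cauchy's bound: |r| <= 1 + 3 = 4

Upper bound = 4


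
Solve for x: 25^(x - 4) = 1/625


Express both sides with the same base.
1/625 = 25^(-2)
Since the bases match, equate exponents: x - 4 = -2
So x = -2 - (-4) = 2

x = 2


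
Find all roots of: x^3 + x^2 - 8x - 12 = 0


Let p(x) = x^3 + x^2 - 8x - 12. By the rational root theorem (leading coefficient 1), any rational root is an integer divisor of 12: try ±1, ±2, ... in turn.
Test x = 1: value = -18 ≠ 0.
Test x = -1: value = -4 ≠ 0.
Test x = 2: value = -16 ≠ 0.
Test x = -2: value = 0 ✓, so (x + 2) is a factor.
Synthetic division by (x + 2): bring down 1; 1(-2) + 1 = -1; (-1)(-2) - 8 = -6; (-6)(-2) - 12 = 0 → quotient x^2 - x - 6, remainder 0.
Solve the quadratic x^2 - x - 6 = 0: discriminant = (-1)^2 - 4(1)(-6) = 1 + 24 = 25.
sqrt(25) = 5, so x = (1 ± 5)/2: x = 3 or x = -2.
Collecting all roots found:

x = -2 (multiplicity 2), x = 3


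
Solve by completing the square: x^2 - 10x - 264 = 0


Start: x^2 - 10x - 264 = 0
Move constant: x^2 - 10x = 264
Half of -10 is -5, squared is 25
Add 25 to both sides: x^2 - 10x + 25 = 289
(x - 5)^2 = 289
x - 5 = ±17
x = 5 + 17 = 22 or x = 5 - 17 = -12

x = -12, x = 22


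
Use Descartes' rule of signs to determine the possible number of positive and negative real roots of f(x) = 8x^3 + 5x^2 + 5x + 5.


Descartes' rule of signs:

For positive roots, count sign changes in f(x) = 8x^3 + 5x^2 + 5x + 5:
Signs of coefficients: +, +, +, +
Number of sign changes: 0
Possible positive real roots: 0

For negative roots, examine f(-x) = -8x^3 + 5x^2 - 5x + 5:
Signs of coefficients: -, +, -, +
Number of sign changes: 3
Possible negative real roots: 3, 1

Positive roots: 0; Negative roots: 3 or 1


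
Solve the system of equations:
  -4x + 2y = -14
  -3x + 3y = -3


Using Cramer's rule:
Determinant D = (-4)(3) - (-3)(2) = -12 + 6 = -6
Dx = (-14)(3) - (-3)(2) = -42 + 6 = -36
Dy = (-4)(-3) - (-3)(-14) = 12 - 42 = -30
x = Dx/D = -36/-6 = 6
y = Dy/D = -30/-6 = 5

x = 6, y = 5


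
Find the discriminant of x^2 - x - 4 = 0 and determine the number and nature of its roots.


For ax^2 + bx + c = 0, discriminant D = b^2 - 4ac
Here a = 1, b = -1, c = -4
D = (-1)^2 - 4(1)(-4) = 1 + 16 = 17

D = 17 > 0 but not a perfect square
The equation has 2 distinct real irrational roots.

Discriminant = 17, 2 distinct real irrational roots


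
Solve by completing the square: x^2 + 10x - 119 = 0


Start: x^2 + 10x - 119 = 0
Move constant: x^2 + 10x = 119
Half of 10 is 5, squared is 25
Add 25 to both sides: x^2 + 10x + 25 = 144
(x + 5)^2 = 144
x + 5 = ±12
x = -5 + 12 = 7 or x = -5 - 12 = -17

x = -17, x = 7


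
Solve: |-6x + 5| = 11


An absolute value equation |expr| = 11 gives two cases:
Case 1: -6x + 5 = 11
  -6x = 6, so x = -1
Case 2: -6x + 5 = -11
  -6x = -16, so x = 8/3

x = -1, x = 8/3


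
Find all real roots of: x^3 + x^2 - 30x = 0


The constant term is 0, so x = 0 is a root. Factor out x:
  x(x^2 + x - 30) = 0
Solve the quadratic x^2 + x - 30 = 0: discriminant = 1^2 - 4(1)(-30) = 1 + 120 = 121.
sqrt(121) = 11, so x = (-1 ± 11)/2: x = 5 or x = -6.

x = -6, x = 0, x = 5


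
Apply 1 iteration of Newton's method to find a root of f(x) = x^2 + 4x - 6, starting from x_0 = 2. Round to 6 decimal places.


Newton's method: x_(n+1) = x_n - f(x_n)/f'(x_n)
f(x) = x^2 + 4x - 6
f'(x) = 2x + 4

Iteration 1:
  f(2.000000) = 6.000000
  f'(2.000000) = 8.000000
  x_1 = 2.000000 - (6.000000)/(8.000000) = 1.250000

x_1 = 1.250000


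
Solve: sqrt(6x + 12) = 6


Square both sides: 6x + 12 = 6^2 = 36
6x = 36 - 12 = 24
x = 4
Check: sqrt(6*4 + 12) = sqrt(36) = 6 ✓

x = 4


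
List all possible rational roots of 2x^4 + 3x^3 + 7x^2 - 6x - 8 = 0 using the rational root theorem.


Rational root theorem: possible roots are ±p/q where:
  p divides the constant term (-8): p ∈ {1, 2, 4, 8}
  q divides the leading coefficient (2): q ∈ {1, 2}

All possible rational roots: -8, -4, -2, -1, -1/2, 1/2, 1, 2, 4, 8

-8, -4, -2, -1, -1/2, 1/2, 1, 2, 4, 8


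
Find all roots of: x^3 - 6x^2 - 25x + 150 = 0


Let p(x) = x^3 - 6x^2 - 25x + 150. By the rational root theorem (leading coefficient 1), any rational root is an integer divisor of 150: try ±1, ±2, ... in turn.
Test x = 1: value = 120 ≠ 0.
Test x = -1: value = 168 ≠ 0.
Test x = 2: value = 84 ≠ 0.
Test x = -2: value = 168 ≠ 0.
Test x = 3: value = 48 ≠ 0.
Test x = -3: value = 144 ≠ 0.
Test x = 5: value = 0 ✓, so (x - 5) is a factor.
Synthetic division by (x - 5): bring down 1; 1(5) - 6 = -1; (-1)(5) - 25 = -30; (-30)(5) + 150 = 0 → quotient x^2 - x - 30, remainder 0.
Solve the quadratic x^2 - x - 30 = 0: discriminant = (-1)^2 - 4(1)(-30) = 1 + 120 = 121.
sqrt(121) = 11, so x = (1 ± 11)/2: x = 6 or x = -5.
Collecting all roots found:

x = -5, x = 5, x = 6


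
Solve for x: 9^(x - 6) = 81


Express both sides with the same base.
81 = 9^2
Since the bases match, equate exponents: x - 6 = 2
So x = 2 - (-6) = 8

x = 8


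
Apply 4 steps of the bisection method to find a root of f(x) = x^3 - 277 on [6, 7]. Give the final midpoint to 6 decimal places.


f(x) = x^3 - 277
f(6) = -61 < 0
f(7) = 66 > 0

Step 1: midpoint = (6.000000 + 7.000000)/2 = 6.500000
  f(6.500000) = -2.375000
  f(mid) < 0, so root is in [6.500000, 7.000000]

Step 2: midpoint = (6.500000 + 7.000000)/2 = 6.750000
  f(6.750000) = 30.546875
  f(mid) > 0, so root is in [6.500000, 6.750000]

Step 3: midpoint = (6.500000 + 6.750000)/2 = 6.625000
  f(6.625000) = 13.775391
  f(mid) > 0, so root is in [6.500000, 6.625000]

Step 4: midpoint = (6.500000 + 6.625000)/2 = 6.562500
  f(6.562500) = 5.623291
  f(mid) > 0, so root is in [6.500000, 6.562500]

midpoint = 6.562500


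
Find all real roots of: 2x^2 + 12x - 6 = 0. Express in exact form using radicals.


Using the quadratic formula: x = (-b ± sqrt(b^2 - 4ac)) / (2a)
Here a = 2, b = 12, c = -6
Discriminant = b^2 - 4ac = 12^2 - 4(2)(-6) = 144 + 48 = 192
Since discriminant = 192 > 0, there are two real roots.
x = (-12 ± 8*sqrt(3)) / 4
Simplifying: x = -3 ± 2*sqrt(3)
Numerically: x ≈ 0.4641 or x ≈ -6.4641

x = -3 + 2*sqrt(3) or x = -3 - 2*sqrt(3)


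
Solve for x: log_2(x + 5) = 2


Convert to exponential form: x + 5 = 2^2 = 4
x = 4 - 5 = -1
Check: log_2(-1 + 5) = log_2(4) = log_2(4) = 2 ✓

x = -1


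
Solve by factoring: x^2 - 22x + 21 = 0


We need two numbers that multiply to 21 and add to -22.
Those numbers are -21 and -1 (since (-21) * (-1) = 21 and (-21) + (-1) = -22).
So x^2 - 22x + 21 = (x - 21)(x - 1) = 0
Setting each factor to zero: x = 21 or x = 1

x = 1, x = 21


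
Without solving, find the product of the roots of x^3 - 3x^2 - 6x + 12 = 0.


By Vieta's formulas for x^3 + bx^2 + cx + d = 0:
  r1 + r2 + r3 = -b/a = 3
  r1*r2 + r1*r3 + r2*r3 = c/a = -6
  r1*r2*r3 = -d/a = -12


Product = -12


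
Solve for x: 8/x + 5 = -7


Subtract 5 from both sides: 8/x = -12
Multiply both sides by x: 8 = -12 * x
Divide by -12: x = -2/3

x = -2/3


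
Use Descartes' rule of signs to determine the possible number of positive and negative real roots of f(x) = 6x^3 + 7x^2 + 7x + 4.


Descartes' rule of signs:

For positive roots, count sign changes in f(x) = 6x^3 + 7x^2 + 7x + 4:
Signs of coefficients: +, +, +, +
Number of sign changes: 0
Possible positive real roots: 0

For negative roots, examine f(-x) = -6x^3 + 7x^2 - 7x + 4:
Signs of coefficients: -, +, -, +
Number of sign changes: 3
Possible negative real roots: 3, 1

Positive roots: 0; Negative roots: 3 or 1


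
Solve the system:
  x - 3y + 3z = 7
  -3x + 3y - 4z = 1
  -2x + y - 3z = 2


Using Cramer's rule. Expand each determinant along the first row.
D  = 1*[3*(-3) - (-4)*1] - (-3)*[(-3)*(-3) - (-4)*(-2)] + 3*[(-3)*1 - 3*(-2)]
  = 1*(-5) - (-3)*(1) + 3*(3) = 7
Dx = 7*[3*(-3) - (-4)*1] - (-3)*[1*(-3) - (-4)*2] + 3*[1*1 - 3*2]
  = 7*(-5) - (-3)*(5) + 3*(-5) = -35
Dy = 1*[1*(-3) - (-4)*2] - 7*[(-3)*(-3) - (-4)*(-2)] + 3*[(-3)*2 - 1*(-2)]
  = 1*(5) - 7*(1) + 3*(-4) = -14
Dz = 1*[3*2 - 1*1] - (-3)*[(-3)*2 - 1*(-2)] + 7*[(-3)*1 - 3*(-2)]
  = 1*(5) - (-3)*(-4) + 7*(3) = 14
x = Dx/D = -35/7 = -5, y = Dy/D = -14/7 = -2, z = Dz/D = 14/7 = 2
Check eq1: (1)(-5) + (-3)(-2) + (3)(2) = 7 = 7 ✓
Check eq2: (-3)(-5) + (3)(-2) + (-4)(2) = 1 = 1 ✓
Check eq3: (-2)(-5) + (1)(-2) + (-3)(2) = 2 = 2 ✓

x = -5, y = -2, z = 2


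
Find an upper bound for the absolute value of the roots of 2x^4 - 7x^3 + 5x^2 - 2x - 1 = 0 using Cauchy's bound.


Cauchy's bound: all roots r satisfy |r| <= 1 + max(|a_i/a_n|) for i = 0,...,n-1
where a_n is the leading coefficient.

Coefficients: [2, -7, 5, -2, -1]
Leading coefficient a_n = 2
Ratios |a_i/a_n|: 7/2, 5/2, 1, 1/2
Maximum ratio: 7/2
Cauchy's bound: |r| <= 1 + 7/2 = 9/2

Upper bound = 9/2


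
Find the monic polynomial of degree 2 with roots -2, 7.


A monic polynomial with roots -2, 7 is:
p(x) = (x + 2)(x - 7)
After multiplying by (x + 2): x + 2
After multiplying by (x - 7): x^2 - 5x - 14

x^2 - 5x - 14


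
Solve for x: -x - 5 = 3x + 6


Starting with: -x - 5 = 3x + 6
Move all x terms to left: (-1 - 3)x = 6 + 5
Simplify: -4x = 11
Divide both sides by -4: x = -11/4

x = -11/4


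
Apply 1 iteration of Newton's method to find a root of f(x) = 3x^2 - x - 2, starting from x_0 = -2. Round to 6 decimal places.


Newton's method: x_(n+1) = x_n - f(x_n)/f'(x_n)
f(x) = 3x^2 - x - 2
f'(x) = 6x - 1

Iteration 1:
  f(-2.000000) = 12.000000
  f'(-2.000000) = -13.000000
  x_1 = -2.000000 - (12.000000)/(-13.000000) = -1.076923

x_1 = -1.076923


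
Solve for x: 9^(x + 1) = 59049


Express both sides with the same base.
59049 = 9^5
Since the bases match, equate exponents: x + 1 = 5
So x = 5 - (1) = 4

x = 4


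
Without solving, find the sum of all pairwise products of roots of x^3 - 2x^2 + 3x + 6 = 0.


By Vieta's formulas for x^3 + bx^2 + cx + d = 0:
  r1 + r2 + r3 = -b/a = 2
  r1*r2 + r1*r3 + r2*r3 = c/a = 3
  r1*r2*r3 = -d/a = -6


Sum of pairwise products = 3


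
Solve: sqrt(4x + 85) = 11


Square both sides: 4x + 85 = 11^2 = 121
4x = 121 - 85 = 36
x = 9
Check: sqrt(4*9 + 85) = sqrt(121) = 11 ✓

x = 9


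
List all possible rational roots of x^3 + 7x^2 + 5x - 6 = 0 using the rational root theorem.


Rational root theorem: possible roots are ±p/q where:
  p divides the constant term (-6): p ∈ {1, 2, 3, 6}
  q divides the leading coefficient (1): q ∈ {1}

All possible rational roots: -6, -3, -2, -1, 1, 2, 3, 6

-6, -3, -2, -1, 1, 2, 3, 6


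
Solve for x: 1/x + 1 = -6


Subtract 1 from both sides: 1/x = -7
Multiply both sides by x: 1 = -7 * x
Divide by -7: x = -1/7

x = -1/7


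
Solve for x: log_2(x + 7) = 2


Convert to exponential form: x + 7 = 2^2 = 4
x = 4 - 7 = -3
Check: log_2(-3 + 7) = log_2(4) = log_2(4) = 2 ✓

x = -3


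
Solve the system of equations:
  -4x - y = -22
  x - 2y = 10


Using Cramer's rule:
Determinant D = (-4)(-2) - (1)(-1) = 8 + 1 = 9
Dx = (-22)(-2) - (10)(-1) = 44 + 10 = 54
Dy = (-4)(10) - (1)(-22) = -40 + 22 = -18
x = Dx/D = 54/9 = 6
y = Dy/D = -18/9 = -2

x = 6, y = -2


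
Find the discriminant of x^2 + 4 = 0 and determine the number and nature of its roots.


For ax^2 + bx + c = 0, discriminant D = b^2 - 4ac
Here a = 1, b = 0, c = 4
D = (0)^2 - 4(1)(4) = 0 - 16 = -16

D = -16 < 0
The equation has no real roots (2 complex conjugate roots).

Discriminant = -16, no real roots (2 complex conjugate roots)
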